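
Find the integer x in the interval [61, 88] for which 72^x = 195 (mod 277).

63

Compute 72^61 mod 277 = 257, then multiply by 72 repeatedly:
  72^61=257  72^62=222  72^63=195
Found 195 at exponent 63.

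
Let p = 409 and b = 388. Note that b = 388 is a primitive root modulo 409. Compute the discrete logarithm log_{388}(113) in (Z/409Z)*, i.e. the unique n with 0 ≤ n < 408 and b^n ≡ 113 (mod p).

Baby-step giant-step with m = ceil(sqrt(408)) = 21.
Baby table (388^j mod 409 for j=0..20):
  0:1  1:388  2:32  3:146  4:206  5:173  6:48  7:219
  8:309  9:55  10:72  11:124  12:259  13:287  14:108  15:186
  16:184  17:226  18:162  19:279  20:276
Giant step factor: 388^(-21) ≡ 111 (mod 409).
Scan 113·111^i mod 409 for i = 0, 1, …:
  i=0: 113   i=1: 273   i=2: 37   i=3: 17
  i=4: 251   i=5: 49   i=6: 122   i=7: 45
  i=8: 87   i=9: 250     …   i=15: 212
  i=16: 219
Match at i=16, j=7: n = 16·21 + 7 = 343.

343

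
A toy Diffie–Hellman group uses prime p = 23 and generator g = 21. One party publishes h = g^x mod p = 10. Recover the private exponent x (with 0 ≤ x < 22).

7

Successive powers of 21 modulo 23:
  21^0=1  21^1=21  21^2=4  21^3=15  21^4=16  21^5=14
  21^6=18  21^7=10
So 21^7 ≡ 10 (mod 23), giving x = 7.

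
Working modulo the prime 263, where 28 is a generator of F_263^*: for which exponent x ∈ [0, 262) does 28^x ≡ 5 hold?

Baby-step giant-step with m = ceil(sqrt(262)) = 17.
Baby table (28^j mod 263 for j=0..16):
  0:1  1:28  2:258  3:123  4:25  5:174  6:138  7:182
  8:99  9:142  10:31  11:79  12:108  13:131  14:249  15:134
  16:70
Giant step factor: 28^(-17) ≡ 42 (mod 263).
Scan 5·42^i mod 263 for i = 0, 1, …:
  i=0: 5   i=1: 210   i=2: 141   i=3: 136
  i=4: 189   i=5: 48   i=6: 175   i=7: 249
Match at i=7, j=14: x = 7·17 + 14 = 133.

133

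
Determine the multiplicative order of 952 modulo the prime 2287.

The order of 952 must divide p − 1 = 2286 = 2 · 3^2 · 127.
Divisors: 1, 2, 3, 6, 9, 18, 127, 254, 381, 762, 1143, 2286.
Check each in increasing order: 952^1 ≡ 952;  952^2 ≡ 652;  952^3 ≡ 927;  952^6 ≡ 1704;  952^9 ≡ 1578;  952^18 ≡ 1828;  952^127 ≡ 930;  952^254 ≡ 414;  952^381 ≡ 804;  952^762 ≡ 1482;  952^1143 ≡ 1.
Smallest exponent giving 1 is 1143.

1143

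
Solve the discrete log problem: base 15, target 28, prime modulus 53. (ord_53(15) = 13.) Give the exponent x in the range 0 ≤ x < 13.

10

Successive powers of 15 modulo 53:
  15^0=1  15^1=15  15^2=13  15^3=36  15^4=10  15^5=44
  15^6=24  15^7=42  15^8=47  15^9=16  15^10=28
So 15^10 ≡ 28 (mod 53), giving x = 10.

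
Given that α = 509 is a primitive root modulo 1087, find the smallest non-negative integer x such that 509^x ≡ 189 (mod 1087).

Baby-step giant-step with m = ceil(sqrt(1086)) = 33.
Baby table (509^j mod 1087 for j=0..32):
  0:1  1:509  2:375  3:650  4:402  5:262  6:744  7:420
  8:728  9:972  10:163  11:355  12:253  13:511  14:306  15:313
  16:615  17:1066  18:181  19:821  20:481  21:254  22:1020  23:681
  24:963  25:1017  26:241  27:925  28:154  29:122  30:139  31:96
  32:1036
Giant step factor: 509^(-33) ≡ 573 (mod 1087).
Scan 189·573^i mod 1087 for i = 0, 1, …:
  i=0: 189   i=1: 684   i=2: 612   i=3: 662
  i=4: 1050   i=5: 539   i=6: 139
Match at i=6, j=30: x = 6·33 + 30 = 228.

228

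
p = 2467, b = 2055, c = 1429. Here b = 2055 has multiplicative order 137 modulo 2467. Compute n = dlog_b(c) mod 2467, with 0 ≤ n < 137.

23

Successive powers of 2055 modulo 2467:
  2055^0=1  2055^1=2055  2055^2=1988  2055^3=2455  2055^4=10  2055^5=814
  2055^6=144  2055^7=2347  2055^8=100  2055^9=739  2055^10=1440  2055^11=1267
  2055^12=1000  2055^13=2456  2055^14=2065  2055^15=335  2055^16=132  2055^17=2357
  2055^18=914  2055^19=883  2055^20=1320  2055^21=1367  2055^22=1739  2055^23=1429
So 2055^23 ≡ 1429 (mod 2467), giving n = 23.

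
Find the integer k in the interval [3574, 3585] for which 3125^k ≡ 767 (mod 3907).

3583

Compute 3125^3574 mod 3907 = 2181, then multiply by 3125 repeatedly:
  3125^3574=2181  3125^3575=1817  3125^3576=1254  3125^3577=29  3125^3578=764
  3125^3579=323  3125^3580=1369  3125^3581=3867  3125^3582=24  3125^3583=767
Found 767 at exponent 3583.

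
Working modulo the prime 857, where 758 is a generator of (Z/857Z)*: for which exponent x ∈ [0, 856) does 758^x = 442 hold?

25

Successive powers of 758 modulo 857:
  758^0=1  758^1=758  758^2=374  758^3=682  758^4=185  758^5=539
  758^6=630  758^7=191  758^8=802  758^9=303  758^10=855  758^11=198
  758^12=109  758^13=350  758^14=487  758^15=636  758^16=454  758^17=475
  758^18=110  758^19=251  758^20=4  758^21=461  758^22=639  758^23=157
  758^24=740  758^25=442
So 758^25 ≡ 442 (mod 857), giving x = 25.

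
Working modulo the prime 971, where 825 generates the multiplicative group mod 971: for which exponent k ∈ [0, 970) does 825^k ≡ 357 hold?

Baby-step giant-step with m = ceil(sqrt(970)) = 32.
Baby table (825^j mod 971 for j=0..31):
  0:1  1:825  2:925  3:890  4:174  5:813  6:735  7:471
  8:175  9:667  10:689  11:390  12:349  13:509  14:453  15:861
  16:524  17:205  18:171  19:280  20:873  21:714  22:624  23:170
  24:426  25:919  26:795  27:450  28:328  29:662  30:448  31:620
Giant step factor: 825^(-32) ≡ 264 (mod 971).
Scan 357·264^i mod 971 for i = 0, 1, …:
  i=0: 357   i=1: 61   i=2: 568   i=3: 418
  i=4: 629   i=5: 15   i=6: 76   i=7: 644
  i=8: 91   i=9: 720   i=10: 735
Match at i=10, j=6: k = 10·32 + 6 = 326.

326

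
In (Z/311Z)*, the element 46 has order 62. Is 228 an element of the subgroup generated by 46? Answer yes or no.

228 ∈ ⟨46⟩ iff 228^62 ≡ 1 (mod 311), since |⟨46⟩| = 62.
228^62 mod 311 = 1.
Since 1 = 1, 228 lies in the subgroup.

yes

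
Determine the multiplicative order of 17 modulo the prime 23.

The order of 17 must divide p − 1 = 22 = 2 · 11.
Divisors: 1, 2, 11, 22.
Check each in increasing order: 17^1 ≡ 17;  17^2 ≡ 13;  17^11 ≡ 22;  17^22 ≡ 1.
Smallest exponent giving 1 is 22.

22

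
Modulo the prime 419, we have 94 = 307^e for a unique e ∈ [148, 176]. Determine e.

157

Compute 307^148 mod 419 = 105, then multiply by 307 repeatedly:
  307^148=105  307^149=391  307^150=203  307^151=309  307^152=169
  307^153=346  307^154=215  307^155=222  307^156=276  307^157=94
Found 94 at exponent 157.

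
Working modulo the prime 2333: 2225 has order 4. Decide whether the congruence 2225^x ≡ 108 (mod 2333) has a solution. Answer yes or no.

⟨2225⟩ has order 4; its elements mod 2333 are {1, 108, 2225, 2332}.
108 is in this set.

yes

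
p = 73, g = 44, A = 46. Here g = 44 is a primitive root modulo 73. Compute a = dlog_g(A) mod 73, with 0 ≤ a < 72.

18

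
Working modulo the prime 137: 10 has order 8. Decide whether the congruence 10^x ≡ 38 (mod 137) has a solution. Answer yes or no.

no

⟨10⟩ has order 8; its elements mod 137 are {1, 10, 37, 41, 96, 100, 127, 136}.
38 is not in this set.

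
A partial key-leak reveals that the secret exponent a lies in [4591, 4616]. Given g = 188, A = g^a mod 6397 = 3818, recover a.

4596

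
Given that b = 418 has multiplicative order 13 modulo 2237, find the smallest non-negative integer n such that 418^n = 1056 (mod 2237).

Successive powers of 418 modulo 2237:
  418^0=1  418^1=418  418^2=238  418^3=1056
So 418^3 ≡ 1056 (mod 2237), giving n = 3.

3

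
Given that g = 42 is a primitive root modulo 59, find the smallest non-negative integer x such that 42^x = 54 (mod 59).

Successive powers of 42 modulo 59:
  42^0=1  42^1=42  42^2=53  42^3=43  42^4=36  42^5=37
  42^6=20  42^7=14  42^8=57  42^9=34  42^10=12  42^11=32
  42^12=46  42^13=44  42^14=19  42^15=31  42^16=4  42^17=50
  42^18=35  42^19=54
So 42^19 ≡ 54 (mod 59), giving x = 19.

19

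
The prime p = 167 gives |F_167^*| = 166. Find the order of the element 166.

2

The order of 166 must divide p − 1 = 166 = 2 · 83.
Divisors: 1, 2, 83, 166.
Check each in increasing order: 166^1 ≡ 166;  166^2 ≡ 1.
Smallest exponent giving 1 is 2.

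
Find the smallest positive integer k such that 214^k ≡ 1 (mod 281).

40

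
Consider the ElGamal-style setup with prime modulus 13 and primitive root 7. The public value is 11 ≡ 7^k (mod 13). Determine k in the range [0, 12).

5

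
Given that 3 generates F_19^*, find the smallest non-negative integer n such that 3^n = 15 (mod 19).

Successive powers of 3 modulo 19:
  3^0=1  3^1=3  3^2=9  3^3=8  3^4=5  3^5=15
So 3^5 ≡ 15 (mod 19), giving n = 5.

5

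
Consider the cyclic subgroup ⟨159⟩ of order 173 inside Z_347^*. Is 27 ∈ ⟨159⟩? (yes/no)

yes

27 ∈ ⟨159⟩ iff 27^173 ≡ 1 (mod 347), since |⟨159⟩| = 173.
27^173 mod 347 = 1.
Since 1 = 1, 27 lies in the subgroup.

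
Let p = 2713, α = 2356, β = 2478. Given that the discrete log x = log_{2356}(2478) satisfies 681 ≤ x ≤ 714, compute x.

711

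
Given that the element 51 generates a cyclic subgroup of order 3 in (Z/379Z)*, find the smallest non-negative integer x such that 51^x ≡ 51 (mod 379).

1

Successive powers of 51 modulo 379:
  51^0=1  51^1=51
So 51^1 ≡ 51 (mod 379), giving x = 1.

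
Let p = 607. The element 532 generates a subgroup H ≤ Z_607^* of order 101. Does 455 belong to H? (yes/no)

455 ∈ ⟨532⟩ iff 455^101 ≡ 1 (mod 607), since |⟨532⟩| = 101.
455^101 mod 607 = 397.
Since 397 ≠ 1, 455 does not lie in the subgroup.

no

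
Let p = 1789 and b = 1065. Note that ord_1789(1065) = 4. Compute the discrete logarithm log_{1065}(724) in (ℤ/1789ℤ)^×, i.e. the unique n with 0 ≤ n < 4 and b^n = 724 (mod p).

Successive powers of 1065 modulo 1789:
  1065^0=1  1065^1=1065  1065^2=1788  1065^3=724
So 1065^3 ≡ 724 (mod 1789), giving n = 3.

3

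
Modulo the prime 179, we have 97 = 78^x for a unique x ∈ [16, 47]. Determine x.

45

Compute 78^16 mod 179 = 77, then multiply by 78 repeatedly:
  78^16=77  78^17=99  78^18=25  78^19=160  78^20=129
  78^21=38  78^22=100  78^23=103  78^24=158  78^25=152
  78^26=42  78^27=54  78^28=95  78^29=71  78^30=168
  78^31=37  78^32=22  78^33=105  78^34=135  78^35=148
  78^36=88  78^37=62  78^38=3  78^39=55  78^40=173
  78^41=69  78^42=12  78^43=41  78^44=155  78^45=97
Found 97 at exponent 45.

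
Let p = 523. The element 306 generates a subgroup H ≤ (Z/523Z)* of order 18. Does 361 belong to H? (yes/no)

yes

361 ∈ ⟨306⟩ iff 361^18 ≡ 1 (mod 523), since |⟨306⟩| = 18.
361^18 mod 523 = 1.
Since 1 = 1, 361 lies in the subgroup.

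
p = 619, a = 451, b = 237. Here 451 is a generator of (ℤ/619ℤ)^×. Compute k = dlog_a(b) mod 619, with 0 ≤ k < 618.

Baby-step giant-step with m = ceil(sqrt(618)) = 25.
Baby table (451^j mod 619 for j=0..24):
  0:1  1:451  2:369  3:527  4:600  5:97  6:417  7:510
  8:361  9:14  10:124  11:214  12:569  13:353  14:120  15:267
  16:331  17:102  18:196  19:498  20:520  21:538  22:609  23:442
  24:24
Giant step factor: 451^(-25) ≡ 364 (mod 619).
Scan 237·364^i mod 619 for i = 0, 1, …:
  i=0: 237   i=1: 227   i=2: 301   i=3: 1
Match at i=3, j=0: k = 3·25 + 0 = 75.

75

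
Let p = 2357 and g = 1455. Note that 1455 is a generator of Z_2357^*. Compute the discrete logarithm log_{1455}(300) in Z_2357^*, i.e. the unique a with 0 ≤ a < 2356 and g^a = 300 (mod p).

1877

Baby-step giant-step with m = ceil(sqrt(2356)) = 49.
Baby table (1455^j mod 2357 for j=0..48):
  0:1  1:1455  2:439  3:2355  4:1804  5:1479  6:4  7:1106
  8:1756  9:2349  10:145  11:1202  12:16  13:2067  14:2310  15:2325
  16:580  17:94  18:64  19:1197  20:2169  21:2229  22:2320  23:376
  24:256  25:74  26:1605  27:1845  28:2209  29:1504  30:1024  31:296
  32:1706  33:309  34:1765  35:1302  36:1739  37:1184  38:2110  39:1236
  40:2346  41:494  42:2242  43:22  44:1369  45:230  46:2313  47:1976
  48:1897
Giant step factor: 1455^(-49) ≡ 1366 (mod 2357).
Scan 300·1366^i mod 2357 for i = 0, 1, …:
  i=0: 300   i=1: 2039   i=2: 1657   i=3: 742
  i=4: 62   i=5: 2197   i=6: 641   i=7: 1159
  i=8: 1647   i=9: 1224     …   i=37: 1898
  i=38: 2325
Match at i=38, j=15: a = 38·49 + 15 = 1877.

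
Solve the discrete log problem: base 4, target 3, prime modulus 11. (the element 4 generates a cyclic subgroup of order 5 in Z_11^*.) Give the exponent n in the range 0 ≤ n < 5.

4

Successive powers of 4 modulo 11:
  4^0=1  4^1=4  4^2=5  4^3=9  4^4=3
So 4^4 ≡ 3 (mod 11), giving n = 4.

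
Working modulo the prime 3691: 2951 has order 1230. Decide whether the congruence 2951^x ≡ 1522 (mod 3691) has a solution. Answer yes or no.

yes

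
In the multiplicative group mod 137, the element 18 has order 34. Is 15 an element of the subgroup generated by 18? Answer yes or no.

15 ∈ ⟨18⟩ iff 15^34 ≡ 1 (mod 137), since |⟨18⟩| = 34.
15^34 mod 137 = 1.
Since 1 = 1, 15 lies in the subgroup.

yes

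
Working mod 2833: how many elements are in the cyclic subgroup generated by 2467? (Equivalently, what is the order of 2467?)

118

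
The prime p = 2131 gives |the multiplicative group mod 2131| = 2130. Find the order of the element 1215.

2130

The order of 1215 must divide p − 1 = 2130 = 2 · 3 · 5 · 71.
Divisors: 1, 2, 3, 5, 6, 10, 15, 30, 71, 142, 213, 355, 426, 710, 1065, 2130.
Check each in increasing order: 1215^1 ≡ 1215;  1215^2 ≡ 1573;  1215^3 ≡ 1819;  1215^5 ≡ 1485;  1215^6 ≡ 1449;  1215^10 ≡ 1771;  1215^15 ≡ 281;  1215^30 ≡ 114;  1215^71 ≡ 624;  1215^142 ≡ 1534;  1215^213 ≡ 397;  1215^355 ≡ 1663;  1215^426 ≡ 2046;  1215^710 ≡ 1662;  1215^1065 ≡ 2130;  1215^2130 ≡ 1.
Smallest exponent giving 1 is 2130.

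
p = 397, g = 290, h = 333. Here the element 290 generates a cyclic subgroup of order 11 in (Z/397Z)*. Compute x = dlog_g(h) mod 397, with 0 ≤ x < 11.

2

Successive powers of 290 modulo 397:
  290^0=1  290^1=290  290^2=333
So 290^2 ≡ 333 (mod 397), giving x = 2.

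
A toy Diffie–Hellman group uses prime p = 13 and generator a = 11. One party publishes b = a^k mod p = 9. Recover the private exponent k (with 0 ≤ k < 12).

8

Successive powers of 11 modulo 13:
  11^0=1  11^1=11  11^2=4  11^3=5  11^4=3  11^5=7
  11^6=12  11^7=2  11^8=9
So 11^8 ≡ 9 (mod 13), giving k = 8.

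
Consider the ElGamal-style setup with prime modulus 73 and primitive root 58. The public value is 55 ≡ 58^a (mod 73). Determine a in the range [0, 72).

Baby-step giant-step with m = ceil(sqrt(72)) = 9.
Baby table (58^j mod 73 for j=0..8):
  0:1  1:58  2:6  3:56  4:36  5:44  6:70  7:45
  8:55
Giant step factor: 58^(-9) ≡ 63 (mod 73).
Scan 55·63^i mod 73 for i = 0, 1, …:
  i=0: 55
Match at i=0, j=8: a = 0·9 + 8 = 8.

8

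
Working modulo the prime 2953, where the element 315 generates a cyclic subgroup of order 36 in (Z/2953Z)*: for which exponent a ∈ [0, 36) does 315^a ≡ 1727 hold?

Successive powers of 315 modulo 2953:
  315^0=1  315^1=315  315^2=1776  315^3=1323  315^4=372  315^5=2013
  315^6=2153  315^7=1958  315^8=2546  315^9=1727
So 315^9 ≡ 1727 (mod 2953), giving a = 9.

9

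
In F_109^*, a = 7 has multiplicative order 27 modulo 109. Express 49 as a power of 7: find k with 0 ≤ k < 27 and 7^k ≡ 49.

2

Successive powers of 7 modulo 109:
  7^0=1  7^1=7  7^2=49
So 7^2 ≡ 49 (mod 109), giving k = 2.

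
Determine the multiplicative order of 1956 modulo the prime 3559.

The order of 1956 must divide p − 1 = 3558 = 2 · 3 · 593.
Divisors: 1, 2, 3, 6, 593, 1186, 1779, 3558.
Check each in increasing order: 1956^1 ≡ 1956;  1956^2 ≡ 11;  1956^3 ≡ 162;  1956^6 ≡ 1331;  1956^593 ≡ 1.
Smallest exponent giving 1 is 593.

593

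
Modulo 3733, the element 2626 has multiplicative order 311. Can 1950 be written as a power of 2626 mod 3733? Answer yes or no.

no

1950 ∈ ⟨2626⟩ iff 1950^311 ≡ 1 (mod 3733), since |⟨2626⟩| = 311.
1950^311 mod 3733 = 2784.
Since 2784 ≠ 1, 1950 does not lie in the subgroup.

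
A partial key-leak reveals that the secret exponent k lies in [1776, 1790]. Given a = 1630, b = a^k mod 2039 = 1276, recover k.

1783

Compute 1630^1776 mod 2039 = 1656, then multiply by 1630 repeatedly:
  1630^1776=1656  1630^1777=1683  1630^1778=835  1630^1779=1037  1630^1780=2018
  1630^1781=433  1630^1782=296  1630^1783=1276
Found 1276 at exponent 1783.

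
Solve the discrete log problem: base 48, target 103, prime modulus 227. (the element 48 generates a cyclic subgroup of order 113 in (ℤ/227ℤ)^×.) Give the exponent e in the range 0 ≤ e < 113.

65

Baby-step giant-step with m = ceil(sqrt(113)) = 11.
Baby table (48^j mod 227 for j=0..10):
  0:1  1:48  2:34  3:43  4:21  5:100  6:33  7:222
  8:214  9:57  10:12
Giant step factor: 48^(-11) ≡ 147 (mod 227).
Scan 103·147^i mod 227 for i = 0, 1, …:
  i=0: 103   i=1: 159   i=2: 219   i=3: 186
  i=4: 102   i=5: 12
Match at i=5, j=10: e = 5·11 + 10 = 65.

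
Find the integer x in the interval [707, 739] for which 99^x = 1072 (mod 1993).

Compute 99^707 mod 1993 = 1041, then multiply by 99 repeatedly:
  99^707=1041  99^708=1416  99^709=674  99^710=957  99^711=1072
Found 1072 at exponent 711.

711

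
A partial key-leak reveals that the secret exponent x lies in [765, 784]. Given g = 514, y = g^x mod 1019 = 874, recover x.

777

Compute 514^765 mod 1019 = 353, then multiply by 514 repeatedly:
  514^765=353  514^766=60  514^767=270  514^768=196  514^769=882
  514^770=912  514^771=28  514^772=126  514^773=567  514^774=4
  514^775=18  514^776=81  514^777=874
Found 874 at exponent 777.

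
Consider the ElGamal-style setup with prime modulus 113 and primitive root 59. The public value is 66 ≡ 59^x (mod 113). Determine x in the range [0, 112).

17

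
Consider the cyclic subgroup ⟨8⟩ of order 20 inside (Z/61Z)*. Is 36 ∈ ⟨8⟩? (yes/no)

36 ∈ ⟨8⟩ iff 36^20 ≡ 1 (mod 61), since |⟨8⟩| = 20.
36^20 mod 61 = 13.
Since 13 ≠ 1, 36 does not lie in the subgroup.

no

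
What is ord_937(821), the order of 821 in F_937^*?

117

The order of 821 must divide p − 1 = 936 = 2^3 · 3^2 · 13.
Divisors: 1, 2, 3, 4, 6, 8, 9, 12, 13, 18, 24, 26, 36, 39, 52, 72, 78, 104, 117, 156, 234, 312, 468, 936.
Check each in increasing order: 821^1 ≡ 821;  821^2 ≡ 338;  821^3 ≡ 146;  821^4 ≡ 867;  821^6 ≡ 702;  821^8 ≡ 215;  821^9 ≡ 359;  821^12 ≡ 879;  821^13 ≡ 169;  821^18 ≡ 512;  821^24 ≡ 553;  821^26 ≡ 451;  821^36 ≡ 721;  821^39 ≡ 322;  821^52 ≡ 72;  821^72 ≡ 743;  821^78 ≡ 614;  821^104 ≡ 499;  821^117 ≡ 1.
Smallest exponent giving 1 is 117.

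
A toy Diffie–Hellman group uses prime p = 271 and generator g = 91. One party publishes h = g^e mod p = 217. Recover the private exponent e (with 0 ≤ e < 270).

Successive powers of 91 modulo 271:
  91^0=1  91^1=91  91^2=151  91^3=191  91^4=37  91^5=115
  91^6=167  91^7=21  91^8=14  91^9=190  91^10=217
So 91^10 ≡ 217 (mod 271), giving e = 10.

10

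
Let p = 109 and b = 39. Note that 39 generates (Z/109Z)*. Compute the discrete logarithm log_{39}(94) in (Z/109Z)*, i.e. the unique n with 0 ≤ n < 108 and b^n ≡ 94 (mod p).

Baby-step giant-step with m = ceil(sqrt(108)) = 11.
Baby table (39^j mod 109 for j=0..10):
  0:1  1:39  2:104  3:23  4:25  5:103  6:93  7:30
  8:80  9:68  10:36
Giant step factor: 39^(-11) ≡ 67 (mod 109).
Scan 94·67^i mod 109 for i = 0, 1, …:
  i=0: 94   i=1: 85   i=2: 27   i=3: 65
  i=4: 104
Match at i=4, j=2: n = 4·11 + 2 = 46.

46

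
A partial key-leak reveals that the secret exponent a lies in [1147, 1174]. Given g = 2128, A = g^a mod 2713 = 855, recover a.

1172

Compute 2128^1147 mod 2713 = 1983, then multiply by 2128 repeatedly:
  2128^1147=1983  2128^1148=1109  2128^1149=2355  2128^1150=529  2128^1151=2530
  2128^1152=1248  2128^1153=2430  2128^1154=62  2128^1155=1712  2128^1156=2290
  2128^1157=572  2128^1158=1792  2128^1159=1611  2128^1160=1689  2128^1161=2180
  2128^1162=2523  2128^1163=2630  2128^1164=2434  2128^1165=435  2128^1166=547
  2128^1167=139  2128^1168=75  2128^1169=2246  2128^1170=1895  2128^1171=1042
  2128^1172=855
Found 855 at exponent 1172.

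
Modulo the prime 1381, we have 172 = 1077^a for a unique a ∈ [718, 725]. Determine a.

Compute 1077^718 mod 1381 = 776, then multiply by 1077 repeatedly:
  1077^718=776  1077^719=247  1077^720=867  1077^721=203  1077^722=433
  1077^723=944  1077^724=272  1077^725=172
Found 172 at exponent 725.

725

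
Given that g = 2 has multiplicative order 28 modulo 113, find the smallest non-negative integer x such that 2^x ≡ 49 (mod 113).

Successive powers of 2 modulo 113:
  2^0=1  2^1=2  2^2=4  2^3=8  2^4=16  2^5=32
  2^6=64  2^7=15  2^8=30  2^9=60  2^10=7  2^11=14
  2^12=28  2^13=56  2^14=112  2^15=111  2^16=109  2^17=105
  2^18=97  2^19=81  2^20=49
So 2^20 ≡ 49 (mod 113), giving x = 20.

20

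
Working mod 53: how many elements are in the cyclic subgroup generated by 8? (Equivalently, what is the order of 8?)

52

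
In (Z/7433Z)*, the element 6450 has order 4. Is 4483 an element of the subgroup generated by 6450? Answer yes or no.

no

4483 ∈ ⟨6450⟩ iff 4483^4 ≡ 1 (mod 7433), since |⟨6450⟩| = 4.
4483^4 mod 7433 = 2289.
Since 2289 ≠ 1, 4483 does not lie in the subgroup.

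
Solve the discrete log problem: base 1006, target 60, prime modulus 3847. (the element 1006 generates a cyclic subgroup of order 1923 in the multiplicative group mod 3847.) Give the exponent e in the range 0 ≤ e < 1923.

Baby-step giant-step with m = ceil(sqrt(1923)) = 44.
Baby table (1006^j mod 3847 for j=0..43):
  0:1  1:1006  2:275  3:3513  4:2532  5:478  6:3840  7:652
  8:1922  9:2338  10:1511  11:501  12:49  13:3130  14:1934  15:2869
  16:964  17:340  18:3504  19:1172  20:1850  21:2999  22:946  23:1467
  24:2401  25:3337  26:2438  27:2089  28:1072  29:1272  30:2428  31:3570
  32:2169  33:765  34:190  35:2637  36:2239  37:1939  38:205  39:2339
  40:2517  41:776  42:3562  43:1815
Giant step factor: 1006^(-44) ≡ 3721 (mod 3847).
Scan 60·3721^i mod 3847 for i = 0, 1, …:
  i=0: 60   i=1: 134   i=2: 2351   i=3: 3840
Match at i=3, j=6: e = 3·44 + 6 = 138.

138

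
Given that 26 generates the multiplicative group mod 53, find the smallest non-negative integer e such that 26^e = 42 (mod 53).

20

Successive powers of 26 modulo 53:
  26^0=1  26^1=26  26^2=40  26^3=33  26^4=10  26^5=48
  26^6=29  26^7=12  26^8=47  26^9=3  26^10=25  26^11=14
  26^12=46  26^13=30  26^14=38  26^15=34  26^16=36  26^17=35
  26^18=9  26^19=22  26^20=42
So 26^20 ≡ 42 (mod 53), giving e = 20.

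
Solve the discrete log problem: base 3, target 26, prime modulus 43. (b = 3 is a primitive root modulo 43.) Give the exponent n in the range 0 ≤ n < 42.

Baby-step giant-step with m = ceil(sqrt(42)) = 7.
Baby table (3^j mod 43 for j=0..6):
  0:1  1:3  2:9  3:27  4:38  5:28  6:41
Giant step factor: 3^(-7) ≡ 7 (mod 43).
Scan 26·7^i mod 43 for i = 0, 1, …:
  i=0: 26   i=1: 10   i=2: 27
Match at i=2, j=3: n = 2·7 + 3 = 17.

17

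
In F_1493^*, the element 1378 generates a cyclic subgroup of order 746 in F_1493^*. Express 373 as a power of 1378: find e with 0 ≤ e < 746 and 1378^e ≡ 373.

590

Baby-step giant-step with m = ceil(sqrt(746)) = 28.
Baby table (1378^j mod 1493 for j=0..27):
  0:1  1:1378  2:1281  3:492  4:154  5:206  6:198  7:1118
  8:1321  9:371  10:632  11:477  12:386  13:400  14:283  15:301
  16:1217  17:387  18:285  19:71  20:793  21:1371  22:593  23:483
  24:1189  25:621  26:249  27:1225
Giant step factor: 1378^(-28) ≡ 1000 (mod 1493).
Scan 373·1000^i mod 1493 for i = 0, 1, …:
  i=0: 373   i=1: 1243   i=2: 824   i=3: 1357
  i=4: 1356   i=5: 356   i=6: 666   i=7: 122
  i=8: 1067   i=9: 998     …   i=20: 1021
  i=21: 1281
Match at i=21, j=2: e = 21·28 + 2 = 590.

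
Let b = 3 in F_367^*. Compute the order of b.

122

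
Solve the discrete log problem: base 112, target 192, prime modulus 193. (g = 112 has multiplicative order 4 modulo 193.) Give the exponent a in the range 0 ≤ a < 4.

Successive powers of 112 modulo 193:
  112^0=1  112^1=112  112^2=192
So 112^2 ≡ 192 (mod 193), giving a = 2.

2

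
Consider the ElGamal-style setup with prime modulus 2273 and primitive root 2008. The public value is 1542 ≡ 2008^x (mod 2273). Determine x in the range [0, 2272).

Baby-step giant-step with m = ceil(sqrt(2272)) = 48.
Baby table (2008^j mod 2273 for j=0..47):
  0:1  1:2008  2:2035  3:1699  4:2092  5:232  6:2164  7:1609
  8:939  9:1195  10:1545  11:1988  12:516  13:1913  14:2207  15:1579
  16:2070  17:1516  18:581  19:599  20:375  21:637  22:1670  23:685
  24:315  25:626  26:39  27:1030  28:2083  29:344  30:2033  31:2229
  32:295  33:1380  34:253  35:1145  36:1157  37:250  38:1940  39:1871
  40:1972  41:210  42:1175  43:26  44:2202  45:631  46:987  47:2113
Giant step factor: 2008^(-48) ≡ 904 (mod 2273).
Scan 1542·904^i mod 2273 for i = 0, 1, …:
  i=0: 1542   i=1: 619   i=2: 418   i=3: 554
  i=4: 756   i=5: 1524   i=6: 258   i=7: 1386
  i=8: 521   i=9: 473     …   i=33: 495
  i=34: 1972
Match at i=34, j=40: x = 34·48 + 40 = 1672.

1672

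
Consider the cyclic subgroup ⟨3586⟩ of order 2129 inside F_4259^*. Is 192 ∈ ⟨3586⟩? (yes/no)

192 ∈ ⟨3586⟩ iff 192^2129 ≡ 1 (mod 4259), since |⟨3586⟩| = 2129.
192^2129 mod 4259 = 1.
Since 1 = 1, 192 lies in the subgroup.

yes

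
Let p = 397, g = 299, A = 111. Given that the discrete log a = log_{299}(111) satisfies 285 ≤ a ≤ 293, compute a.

Compute 299^285 mod 397 = 327, then multiply by 299 repeatedly:
  299^285=327  299^286=111
Found 111 at exponent 286.

286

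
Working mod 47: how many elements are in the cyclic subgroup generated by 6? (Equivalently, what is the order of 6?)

The order of 6 must divide p − 1 = 46 = 2 · 23.
Divisors: 1, 2, 23, 46.
Check each in increasing order: 6^1 ≡ 6;  6^2 ≡ 36;  6^23 ≡ 1.
Smallest exponent giving 1 is 23.

23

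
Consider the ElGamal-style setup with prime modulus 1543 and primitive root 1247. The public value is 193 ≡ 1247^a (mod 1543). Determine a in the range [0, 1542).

1206

Baby-step giant-step with m = ceil(sqrt(1542)) = 40.
Baby table (1247^j mod 1543 for j=0..39):
  0:1  1:1247  2:1208  3:408  4:1129  5:647  6:1363  7:818
  8:123  9:624  10:456  11:808  12:1540  13:888  14:1005  15:319
  16:1242  17:1145  18:540  19:632  20:1174  21:1214  22:175  23:662
  24:9  25:422  26:71  27:586  28:903  29:1194  30:1466  31:1190
  32:1107  33:987  34:1018  35:1100  36:1516  37:277  38:1330  39:1328
Giant step factor: 1247^(-40) ≡ 573 (mod 1543).
Scan 193·573^i mod 1543 for i = 0, 1, …:
  i=0: 193   i=1: 1036   i=2: 1116   i=3: 666
  i=4: 497   i=5: 869   i=6: 1091   i=7: 228
  i=8: 1032   i=9: 367     …   i=29: 32
  i=30: 1363
Match at i=30, j=6: a = 30·40 + 6 = 1206.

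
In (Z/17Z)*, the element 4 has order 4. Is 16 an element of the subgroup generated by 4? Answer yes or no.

⟨4⟩ has order 4; its elements mod 17 are {1, 4, 13, 16}.
16 is in this set.

yes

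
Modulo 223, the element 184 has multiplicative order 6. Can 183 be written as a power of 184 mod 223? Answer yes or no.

yes

⟨184⟩ has order 6; its elements mod 223 are {1, 39, 40, 183, 184, 222}.
183 is in this set.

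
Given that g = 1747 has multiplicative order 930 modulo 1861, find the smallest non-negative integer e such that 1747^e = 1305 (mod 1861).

36

Baby-step giant-step with m = ceil(sqrt(930)) = 31.
Baby table (1747^j mod 1861 for j=0..30):
  0:1  1:1747  2:1830  3:1673  4:961  5:245  6:1846  7:1710
  8:465  9:959  10:473  11:47  12:225  13:404  14:469  15:503
  16:349  17:1156  18:347  19:1384  20:409  21:1760  22:348  23:1270
  24:378  25:1572  26:1309  27:1515  28:363  29:1421  30:1774
Giant step factor: 1747^(-31) ≡ 592 (mod 1861).
Scan 1305·592^i mod 1861 for i = 0, 1, …:
  i=0: 1305   i=1: 245
Match at i=1, j=5: e = 1·31 + 5 = 36.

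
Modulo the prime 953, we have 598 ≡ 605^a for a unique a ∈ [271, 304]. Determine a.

Compute 605^271 mod 953 = 170, then multiply by 605 repeatedly:
  605^271=170  605^272=879  605^273=21  605^274=316  605^275=580
  605^276=196  605^277=408  605^278=13  605^279=241  605^280=949
  605^281=439  605^282=661  605^283=598
Found 598 at exponent 283.

283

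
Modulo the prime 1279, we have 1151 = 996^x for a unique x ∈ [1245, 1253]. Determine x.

1249

Compute 996^1245 mod 1279 = 419, then multiply by 996 repeatedly:
  996^1245=419  996^1246=370  996^1247=168  996^1248=1058  996^1249=1151
Found 1151 at exponent 1249.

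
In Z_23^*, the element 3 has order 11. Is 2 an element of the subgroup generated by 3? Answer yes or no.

yes

⟨3⟩ has order 11; its elements mod 23 are {1, 2, 3, 4, 6, 8, 9, 12, 13, 16, 18}.
2 is in this set.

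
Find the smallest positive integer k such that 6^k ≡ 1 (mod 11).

10

The order of 6 must divide p − 1 = 10 = 2 · 5.
Divisors: 1, 2, 5, 10.
Check each in increasing order: 6^1 ≡ 6;  6^2 ≡ 3;  6^5 ≡ 10;  6^10 ≡ 1.
Smallest exponent giving 1 is 10.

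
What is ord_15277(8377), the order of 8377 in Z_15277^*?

The order of 8377 must divide p − 1 = 15276 = 2^2 · 3 · 19 · 67.
Divisors: 1, 2, 3, 4, 6, 12, 19, 38, 57, 67, 76, 114, 134, 201, 228, 268, 402, 804, 1273, 2546, 3819, 5092, 7638, 15276.
Check each in increasing order: 8377^1 ≡ 8377;  8377^2 ≡ 6868;  8377^3 ≡ 54;  8377^4 ≡ 9325;  8377^6 ≡ 2916;  8377^12 ≡ 9044;  8377^19 ≡ 1946;  8377^38 ≡ 13497;  8377^57 ≡ 3999;  8377^67 ≡ 15249;  8377^76 ≡ 6061;  8377^114 ≡ 12259;  8377^134 ≡ 784;  8377^201 ≡ 8602;  8377^228 ≡ 3232;  8377^268 ≡ 3576;  8377^402 ≡ 7893;  8377^804 ≡ 15120;  8377^1273 ≡ 3561;  8377^2546 ≡ 811;  8377^3819 ≡ 618;  8377^5092 ≡ 810;  8377^7638 ≡ 15276;  8377^15276 ≡ 1.
Smallest exponent giving 1 is 15276.

15276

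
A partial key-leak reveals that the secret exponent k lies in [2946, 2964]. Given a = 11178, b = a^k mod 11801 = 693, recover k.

2961

Compute 11178^2946 mod 11801 = 5543, then multiply by 11178 repeatedly:
  11178^2946=5543  11178^2947=4404  11178^2948=5941  11178^2949=4271  11178^2950=6193
  11178^2951=688  11178^2952=8013  11178^2953=11525  11178^2954=6734  11178^2955=5874
  11178^2956=10609  11178^2957=10954  11178^2958=8437  11178^2959=6995  11178^2960=8485
  11178^2961=693
Found 693 at exponent 2961.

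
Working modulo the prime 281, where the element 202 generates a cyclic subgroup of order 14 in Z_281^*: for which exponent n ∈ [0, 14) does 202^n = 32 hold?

Successive powers of 202 modulo 281:
  202^0=1  202^1=202  202^2=59  202^3=116  202^4=109  202^5=100
  202^6=249  202^7=280  202^8=79  202^9=222  202^10=165  202^11=172
  202^12=181  202^13=32
So 202^13 ≡ 32 (mod 281), giving n = 13.

13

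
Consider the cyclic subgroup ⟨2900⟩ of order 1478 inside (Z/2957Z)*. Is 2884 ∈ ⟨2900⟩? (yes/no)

2884 ∈ ⟨2900⟩ iff 2884^1478 ≡ 1 (mod 2957), since |⟨2900⟩| = 1478.
2884^1478 mod 2957 = 1.
Since 1 = 1, 2884 lies in the subgroup.

yes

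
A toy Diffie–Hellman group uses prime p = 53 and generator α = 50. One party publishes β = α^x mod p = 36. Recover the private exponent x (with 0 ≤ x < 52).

Baby-step giant-step with m = ceil(sqrt(52)) = 8.
Baby table (50^j mod 53 for j=0..7):
  0:1  1:50  2:9  3:26  4:28  5:22  6:40  7:39
Giant step factor: 50^(-8) ≡ 24 (mod 53).
Scan 36·24^i mod 53 for i = 0, 1, …:
  i=0: 36   i=1: 16   i=2: 13   i=3: 47
  i=4: 15   i=5: 42   i=6: 1
Match at i=6, j=0: x = 6·8 + 0 = 48.

48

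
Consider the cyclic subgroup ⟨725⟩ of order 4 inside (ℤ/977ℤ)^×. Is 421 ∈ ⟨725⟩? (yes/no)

⟨725⟩ has order 4; its elements mod 977 are {1, 252, 725, 976}.
421 is not in this set.

no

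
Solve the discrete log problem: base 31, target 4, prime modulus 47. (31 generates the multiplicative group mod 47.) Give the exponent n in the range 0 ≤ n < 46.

Baby-step giant-step with m = ceil(sqrt(46)) = 7.
Baby table (31^j mod 47 for j=0..6):
  0:1  1:31  2:21  3:40  4:18  5:41  6:2
Giant step factor: 31^(-7) ≡ 22 (mod 47).
Scan 4·22^i mod 47 for i = 0, 1, …:
  i=0: 4   i=1: 41
Match at i=1, j=5: n = 1·7 + 5 = 12.

12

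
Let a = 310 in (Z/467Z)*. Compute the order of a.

466

The order of 310 must divide p − 1 = 466 = 2 · 233.
Divisors: 1, 2, 233, 466.
Check each in increasing order: 310^1 ≡ 310;  310^2 ≡ 365;  310^233 ≡ 466;  310^466 ≡ 1.
Smallest exponent giving 1 is 466.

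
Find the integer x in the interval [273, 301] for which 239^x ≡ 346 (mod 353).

Compute 239^273 mod 353 = 75, then multiply by 239 repeatedly:
  239^273=75  239^274=275  239^275=67  239^276=128  239^277=234
  239^278=152  239^279=322  239^280=4  239^281=250  239^282=93
  239^283=341  239^284=309  239^285=74  239^286=36  239^287=132
  239^288=131  239^289=245  239^290=310  239^291=313  239^292=324
  239^293=129  239^294=120  239^295=87  239^296=319  239^297=346
Found 346 at exponent 297.

297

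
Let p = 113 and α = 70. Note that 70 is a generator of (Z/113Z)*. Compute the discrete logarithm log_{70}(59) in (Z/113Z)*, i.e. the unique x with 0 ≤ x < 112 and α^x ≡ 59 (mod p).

17

Baby-step giant-step with m = ceil(sqrt(112)) = 11.
Baby table (70^j mod 113 for j=0..10):
  0:1  1:70  2:41  3:45  4:99  5:37  6:104  7:48
  8:83  9:47  10:13
Giant step factor: 70^(-11) ≡ 19 (mod 113).
Scan 59·19^i mod 113 for i = 0, 1, …:
  i=0: 59   i=1: 104
Match at i=1, j=6: x = 1·11 + 6 = 17.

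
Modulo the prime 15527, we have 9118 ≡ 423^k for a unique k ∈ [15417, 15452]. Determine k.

Compute 423^15417 mod 15527 = 6307, then multiply by 423 repeatedly:
  423^15417=6307  423^15418=12744  423^15419=2843  423^15420=7010  423^15421=15100
  423^15422=5703  423^15423=5684  423^15424=13174  423^15425=13936  423^15426=10195
  423^15427=11506  423^15428=7087  423^15429=1090  423^15430=10787  423^15431=13490
  423^15432=7861  423^15433=2425  423^15434=993  423^15435=810  423^15436=1036
  423^15437=3472  423^15438=9118
Found 9118 at exponent 15438.

15438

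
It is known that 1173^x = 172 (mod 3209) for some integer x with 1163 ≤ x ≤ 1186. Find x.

1177

Compute 1173^1163 mod 3209 = 1207, then multiply by 1173 repeatedly:
  1173^1163=1207  1173^1164=642  1173^1165=2160  1173^1166=1779  1173^1167=917
  1173^1168=626  1173^1169=2646  1173^1170=655  1173^1171=1364  1173^1172=1890
  1173^1173=2760  1173^1174=2808  1173^1175=1350  1173^1176=1513  1173^1177=172
Found 172 at exponent 1177.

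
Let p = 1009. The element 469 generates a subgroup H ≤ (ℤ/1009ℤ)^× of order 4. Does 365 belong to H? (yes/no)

no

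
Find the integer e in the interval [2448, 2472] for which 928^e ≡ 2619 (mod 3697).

2458

Compute 928^2448 mod 3697 = 2086, then multiply by 928 repeatedly:
  928^2448=2086  928^2449=2277  928^2450=2069  928^2451=1289  928^2452=2061
  928^2453=1259  928^2454=100  928^2455=375  928^2456=482  928^2457=3656
  928^2458=2619
Found 2619 at exponent 2458.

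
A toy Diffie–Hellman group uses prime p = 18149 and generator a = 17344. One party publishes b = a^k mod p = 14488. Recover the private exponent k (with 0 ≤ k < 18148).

12295

Baby-step giant-step with m = ceil(sqrt(18148)) = 135.
Baby table (17344^j mod 18149 for j=0..134):
  0:1  1:17344  2:12810  3:14731  4:10991  5:8957  6:12917  7:1192
  8:2337  9:6211  10:9269  11:15843  12:5132  13:6712  14:5242  15:8907
  16:16869  17:14056  18:9896  19:1131  20:15144  21:5208  22:18128  23:16905
  24:3225  25:17331  26:5126  27:11542  28:978  29:11266  30:5370  31:14761
  32:4990  33:12128  34:1122  35:4240  36:16961  37:12592  38:8731  39:13357
  40:9972  41:12547  42:8658  43:17675  44:441  45:7975  46:4871  47:17178
  48:1248  49:11704  50:15760  51:17500  52:14273  53:16701  54:4104  55:17547
  56:12736  57:1705  58:6799  59:7803  60:16288  61:9887  62:8376  63:8748
  64:17821  65:9954  66:8888  67:14015  68:6603  69:2242  70:10090  71:8302
  72:13871  73:13629  74:8800  75:12259  76:4561  77:12642  78:4779  79:493
  80:2413  81:17627  82:2783  83:10161  84:5594  85:15931  86:6888  87:8754
  88:12991  89:14218  90:6529  91:7365  92:5898  93:7148  94:17242  95:4175
  96:14839  97:14796  98:13113  99:6753  100:8535  101:7796  102:3774  103:10962
  104:14153  105:4407  106:9569  107:10280  108:544  109:15805  110:17573  111:9955
  112:8083  113:8676  114:3185  115:13233  116:898  117:3070  118:15063  119:15966
  120:15011  121:3379  122:2255  123:17774  124:11491  125:5735  126:11320  127:16347
  128:16839  129:1908  130:6725  131:12926  132:12096  133:8733  134:11747
Giant step factor: 17344^(-135) ≡ 13239 (mod 18149).
Scan 14488·13239^i mod 18149 for i = 0, 1, …:
  i=0: 14488   i=1: 8000   i=2: 12585   i=3: 4995
  i=4: 11998   i=5: 1474   i=6: 4111   i=7: 14827
  i=8: 13218   i=9: 444     …   i=90: 7875
  i=91: 9269
Match at i=91, j=10: k = 91·135 + 10 = 12295.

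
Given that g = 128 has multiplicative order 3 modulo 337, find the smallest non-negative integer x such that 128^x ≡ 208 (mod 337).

Successive powers of 128 modulo 337:
  128^0=1  128^1=128  128^2=208
So 128^2 ≡ 208 (mod 337), giving x = 2.

2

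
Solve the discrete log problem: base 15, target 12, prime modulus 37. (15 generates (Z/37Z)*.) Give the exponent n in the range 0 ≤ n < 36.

Successive powers of 15 modulo 37:
  15^0=1  15^1=15  15^2=3  15^3=8  15^4=9  15^5=24
  15^6=27  15^7=35  15^8=7  15^9=31  15^10=21  15^11=19
  15^12=26  15^13=20  15^14=4  15^15=23  15^16=12
So 15^16 ≡ 12 (mod 37), giving n = 16.

16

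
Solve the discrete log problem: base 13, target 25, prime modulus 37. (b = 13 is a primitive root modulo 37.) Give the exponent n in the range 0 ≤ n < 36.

14

Successive powers of 13 modulo 37:
  13^0=1  13^1=13  13^2=21  13^3=14  13^4=34  13^5=35
  13^6=11  13^7=32  13^8=9  13^9=6  13^10=4  13^11=15
  13^12=10  13^13=19  13^14=25
So 13^14 ≡ 25 (mod 37), giving n = 14.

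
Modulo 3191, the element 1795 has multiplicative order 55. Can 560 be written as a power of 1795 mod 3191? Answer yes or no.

no

560 ∈ ⟨1795⟩ iff 560^55 ≡ 1 (mod 3191), since |⟨1795⟩| = 55.
560^55 mod 3191 = 427.
Since 427 ≠ 1, 560 does not lie in the subgroup.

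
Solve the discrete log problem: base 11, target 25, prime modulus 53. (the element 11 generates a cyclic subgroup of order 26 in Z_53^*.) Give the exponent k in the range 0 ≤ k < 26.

Successive powers of 11 modulo 53:
  11^0=1  11^1=11  11^2=15  11^3=6  11^4=13  11^5=37
  11^6=36  11^7=25
So 11^7 ≡ 25 (mod 53), giving k = 7.

7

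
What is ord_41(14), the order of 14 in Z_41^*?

8

The order of 14 must divide p − 1 = 40 = 2^3 · 5.
Divisors: 1, 2, 4, 5, 8, 10, 20, 40.
Check each in increasing order: 14^1 ≡ 14;  14^2 ≡ 32;  14^4 ≡ 40;  14^5 ≡ 27;  14^8 ≡ 1.
Smallest exponent giving 1 is 8.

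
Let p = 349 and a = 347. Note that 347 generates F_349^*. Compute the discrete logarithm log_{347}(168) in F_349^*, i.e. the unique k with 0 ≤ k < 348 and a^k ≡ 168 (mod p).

96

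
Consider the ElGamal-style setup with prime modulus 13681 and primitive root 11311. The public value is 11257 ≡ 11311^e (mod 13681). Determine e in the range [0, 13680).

Baby-step giant-step with m = ceil(sqrt(13680)) = 117.
Baby table (11311^j mod 13681 for j=0..116):
  0:1  1:11311  2:7690  3:11473  4:6818  5:12282  6:4828  7:8637
  8:10767  9:10956  10:818  11:4042  12:10841  13:13429  14:8957  15:4822
  16:9176  17:5670  18:10523  19:953  20:12436  21:9235  22:2650  23:12760
  24:7491  25:4268  26:8780  27:201  28:2465  29:13418  30:7665  31:2318
  32:6102  33:12758  34:12231  35:2569  36:13196  37:246  38:5263  39:3762
  40:4072  41:8146  42:11552  43:11122  44:4147  45:8249  46:19  47:9694
  48:9300  49:12772  50:6413  51:781  52:9646  53:13612  54:13039  55:2949
  56:1861  57:8393  58:764  59:8893  60:6011  61:9532  62:10172  63:11963
  64:8403  65:4426  66:3707  67:11293  68:9307  69:9863  70:5519  71:12687
  72:2648  73:3819  74:5792  75:8684  76:8825  77:2999  78:6490  79:9825
  80:13493  81:7768  82:4466  83:4674  84:4230  85:3073  86:8963  87:4283
  88:592  89:6103  90:10388  91:6240  92:361  93:6333  94:12528  95:10091
  96:12399  97:1158  98:5421  99:12370  100:1483  101:1307  102:7997  103:8976
  104:835  105:4795  106:4761  107:3255  108:1734  109:8401  110:9166  111:2008
  112:2028  113:9352  114:12661  115:9544  116:9094
Giant step factor: 11311^(-117) ≡ 3827 (mod 13681).
Scan 11257·3827^i mod 13681 for i = 0, 1, …:
  i=0: 11257   i=1: 12751   i=2: 11631   i=3: 7544
  i=4: 3978   i=5: 10534   i=6: 9392   i=7: 3197
  i=8: 4105   i=9: 4047     …   i=30: 9087
  i=31: 12528
Match at i=31, j=94: e = 31·117 + 94 = 3721.

3721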